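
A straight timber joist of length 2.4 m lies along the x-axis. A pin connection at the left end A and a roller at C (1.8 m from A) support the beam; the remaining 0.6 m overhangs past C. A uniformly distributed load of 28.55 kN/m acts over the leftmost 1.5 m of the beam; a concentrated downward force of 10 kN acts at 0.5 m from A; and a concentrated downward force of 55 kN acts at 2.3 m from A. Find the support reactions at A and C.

Resultant of the distributed load: 28.55 × 1.5 = 42.825 kN at 0.75 m from A.
Moments about A: C_y·1.8 − (28.55·1.5)·0.75 − 10·0.5 − 55·2.3 = 0 → C_y = 163.61875/1.8 = 90.8993 ≈ 90.90 kN.
ΣF_y = 0: A_y + 90.8993 − 28.55·1.5 − 10 − 55 = 0 → A_y = 16.93 kN.
ΣF_x = 0: no horizontal applied forces, so A_x = 0.

A_x = 0, A_y = 16.93 kN, C_y = 90.90 kN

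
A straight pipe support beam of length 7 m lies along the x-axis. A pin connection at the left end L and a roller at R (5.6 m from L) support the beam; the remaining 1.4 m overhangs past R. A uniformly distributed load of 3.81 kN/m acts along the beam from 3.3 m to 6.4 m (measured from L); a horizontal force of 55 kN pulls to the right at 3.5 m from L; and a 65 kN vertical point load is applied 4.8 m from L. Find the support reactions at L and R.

L_x = -55.00 kN, L_y = 10.87 kN, R_y = 65.94 kN

Resultant of the distributed load: 3.81 × 3.1 = 11.811 kN at 4.85 m from L.
ΣM about L: R_y·5.6 − (3.81·3.1)·4.85 − 65·4.8 = 0 → R_y = 369.28335/5.6 = 65.9435 ≈ 65.94 kN.
ΣF_y = 0: L_y + 65.9435 − 3.81·3.1 − 65 = 0 → L_y = 10.87 kN.
ΣF_x = 0: L_x + 55 = 0 → L_x = -55.00 kN.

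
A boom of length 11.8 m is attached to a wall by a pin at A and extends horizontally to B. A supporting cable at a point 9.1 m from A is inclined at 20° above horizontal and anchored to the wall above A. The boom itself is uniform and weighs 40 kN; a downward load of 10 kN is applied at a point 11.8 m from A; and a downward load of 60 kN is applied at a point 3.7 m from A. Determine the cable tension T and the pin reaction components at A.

T = 185.1 kN, A_x = 173.9 kN, A_y = 46.70 kN

ΣM about A: T·sin20°·9.1 − 40·5.9 − 10·11.8 − 60·3.7 = 0 → T = 576/(9.1·0.34202) = 185.067 ≈ 185.1 kN.
ΣF_x = 0: A_x − T·cos20° = 0 → A_x = 185.067 × 0.939693 = 173.9 kN.
ΣF_y = 0: A_y + T·sin20° − 40 − 10 − 60 = 0 → A_y = 110 − 185.067 × 0.34202 = 46.70 kN.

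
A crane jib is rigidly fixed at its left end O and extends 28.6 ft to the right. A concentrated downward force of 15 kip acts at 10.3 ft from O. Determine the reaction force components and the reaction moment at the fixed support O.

O_x = 0, O_y = 15.00 kip, M_O = 154.5 kip·ft

ΣF_x = 0: O_x = 0.
ΣF_y = 0: O_y − 15 = 0 → O_y = 15.00 kip.
ΣM about O: M_O − 15·10.3 = 0 → M_O = 154.5 kip·ft.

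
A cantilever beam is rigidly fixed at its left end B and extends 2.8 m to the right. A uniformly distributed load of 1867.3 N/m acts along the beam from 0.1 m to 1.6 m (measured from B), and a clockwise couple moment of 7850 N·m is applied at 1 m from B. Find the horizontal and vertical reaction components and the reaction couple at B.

Resultant of the distributed load: 1867.3 × 1.5 = 2800.95 N at 0.85 m from B.
ΣF_x = 0: B_x = 0.
ΣF_y = 0: B_y − 1867.3·1.5 = 0 → B_y = 2801 N.
ΣM about B: M_B − (1867.3·1.5)·0.85 − 7850 = 0 → M_B = 10230 N·m.

B_x = 0, B_y = 2801 N, M_B = 10230 N·m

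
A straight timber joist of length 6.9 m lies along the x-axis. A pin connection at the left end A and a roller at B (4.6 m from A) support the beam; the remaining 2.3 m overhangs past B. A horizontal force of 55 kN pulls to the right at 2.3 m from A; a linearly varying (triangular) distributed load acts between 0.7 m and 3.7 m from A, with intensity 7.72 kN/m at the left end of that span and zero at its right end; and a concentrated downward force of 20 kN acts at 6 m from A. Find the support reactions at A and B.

A_x = -55.00 kN, A_y = 1.213 kN, B_y = 30.37 kN

Resultant of the triangular load: ½ × 7.72 × 3 = 11.58 kN, acting at 1.7 m from A (one-third of the span from the peak).
ΣM about A: B_y·4.6 − (½·7.72·3)·1.7 − 20·6 = 0 → B_y = 139.686/4.6 = 30.3665 ≈ 30.37 kN.
ΣF_y = 0: A_y + 30.3665 − ½·7.72·3 − 20 = 0 → A_y = 1.213 kN.
ΣF_x = 0: A_x + 55 = 0 → A_x = -55.00 kN.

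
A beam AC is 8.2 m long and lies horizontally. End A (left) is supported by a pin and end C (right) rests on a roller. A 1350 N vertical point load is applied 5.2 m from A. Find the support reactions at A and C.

Taking moments about A: C_y·8.2 − 1350·5.2 = 0 → C_y = 7020/8.2 = 856.098 ≈ 856.1 N.
ΣF_y = 0: A_y + 856.098 − 1350 = 0 → A_y = 493.9 N.
ΣF_x = 0: no horizontal applied forces, so A_x = 0.

A_x = 0, A_y = 493.9 N, C_y = 856.1 N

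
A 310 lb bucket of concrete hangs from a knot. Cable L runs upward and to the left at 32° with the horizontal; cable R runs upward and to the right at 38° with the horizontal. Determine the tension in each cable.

ΣF_x = 0: −T_L·cos32° + T_R·cos38° = 0 → T_R = 1.07619·T_L.
ΣF_y = 0: T_L·sin32° + T_R·sin38° = 310.
Substitute: T_L·(0.529919 + 1.07619·0.615661) = 310 → T_L = 259.961 ≈ 260.0 lb.
Then T_R = 1.07619 × 259.961 = 279.8 lb.

T_L = 260.0 lb, T_R = 279.8 lb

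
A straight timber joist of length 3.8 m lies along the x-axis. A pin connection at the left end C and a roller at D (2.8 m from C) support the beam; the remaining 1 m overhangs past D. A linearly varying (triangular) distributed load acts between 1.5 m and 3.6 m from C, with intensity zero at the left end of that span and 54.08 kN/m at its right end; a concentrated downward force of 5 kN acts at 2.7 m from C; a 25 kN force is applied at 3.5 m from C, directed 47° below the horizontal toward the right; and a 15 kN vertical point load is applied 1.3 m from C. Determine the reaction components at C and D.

C_x = -17.05 kN, C_y = 1.615 kN, D_y = 93.45 kN

Resultant of the triangular load: ½ × 54.08 × 2.1 = 56.784 kN, acting at 2.9 m from C (one-third of the span from the peak).
Taking moments about C: D_y·2.8 − (½·54.08·2.1)·2.9 − 5·2.7 − 25·sin47°·3.5 − 15·1.3 = 0 → D_y = 261.667/2.8 = 93.4525 ≈ 93.45 kN.
ΣF_y = 0: C_y + 93.4525 − ½·54.08·2.1 − 5 − 25·sin47° − 15 = 0 → C_y = 1.615 kN.
ΣF_x = 0: C_x + 25·cos47° = 0 → C_x = -17.05 kN.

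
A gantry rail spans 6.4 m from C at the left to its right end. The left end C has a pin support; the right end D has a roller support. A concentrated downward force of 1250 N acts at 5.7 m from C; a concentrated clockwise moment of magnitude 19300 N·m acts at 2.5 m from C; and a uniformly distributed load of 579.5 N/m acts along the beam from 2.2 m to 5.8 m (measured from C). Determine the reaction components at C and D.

Resultant of the distributed load: 579.5 × 3.6 = 2086.2 N at 4 m from C.
ΣM about C: D_y·6.4 − 1250·5.7 − 19300 − (579.5·3.6)·4 = 0 → D_y = 34769.8/6.4 = 5432.78 ≈ 5433 N.
ΣF_y = 0: C_y + 5432.78 − 1250 − 579.5·3.6 = 0 → C_y = -2097 N.
ΣF_x = 0: no horizontal applied forces, so C_x = 0.

C_x = 0, C_y = -2097 N, D_y = 5433 N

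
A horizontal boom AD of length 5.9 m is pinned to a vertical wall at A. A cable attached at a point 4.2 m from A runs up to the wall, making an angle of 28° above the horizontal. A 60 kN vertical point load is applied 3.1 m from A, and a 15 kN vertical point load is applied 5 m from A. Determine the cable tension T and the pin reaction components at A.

ΣM about A: T·sin28°·4.2 − 60·3.1 − 15·5 = 0 → T = 261/(4.2·0.469472) = 132.368 ≈ 132.4 kN.
ΣF_x = 0: A_x − T·cos28° = 0 → A_x = 132.368 × 0.882948 = 116.9 kN.
ΣF_y = 0: A_y + T·sin28° − 60 − 15 = 0 → A_y = 75 − 132.368 × 0.469472 = 12.86 kN.

T = 132.4 kN, A_x = 116.9 kN, A_y = 12.86 kN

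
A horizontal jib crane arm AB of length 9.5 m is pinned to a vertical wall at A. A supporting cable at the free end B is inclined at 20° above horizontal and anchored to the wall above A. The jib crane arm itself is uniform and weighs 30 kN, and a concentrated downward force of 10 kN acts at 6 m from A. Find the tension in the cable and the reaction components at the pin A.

ΣM about A: T·sin20°·9.5 − 30·4.75 − 10·6 = 0 → T = 202.5/(9.5·0.34202) = 62.3232 ≈ 62.32 kN.
ΣF_x = 0: A_x − T·cos20° = 0 → A_x = 62.3232 × 0.939693 = 58.56 kN.
ΣF_y = 0: A_y + T·sin20° − 30 − 10 = 0 → A_y = 40 − 62.3232 × 0.34202 = 18.68 kN.

T = 62.32 kN, A_x = 58.56 kN, A_y = 18.68 kN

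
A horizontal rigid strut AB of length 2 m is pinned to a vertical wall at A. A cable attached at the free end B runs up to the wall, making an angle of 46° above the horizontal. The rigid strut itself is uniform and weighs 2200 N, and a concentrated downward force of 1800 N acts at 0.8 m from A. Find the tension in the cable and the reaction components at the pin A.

ΣM about A: T·sin46°·2 − 2200·1 − 1800·0.8 = 0 → T = 3640/(2·0.71934) = 2530.1 ≈ 2530 N.
ΣF_x = 0: A_x − T·cos46° = 0 → A_x = 2530.1 × 0.694658 = 1758 N.
ΣF_y = 0: A_y + T·sin46° − 2200 − 1800 = 0 → A_y = 4000 − 2530.1 × 0.71934 = 2180 N.

T = 2530 N, A_x = 1758 N, A_y = 2180 N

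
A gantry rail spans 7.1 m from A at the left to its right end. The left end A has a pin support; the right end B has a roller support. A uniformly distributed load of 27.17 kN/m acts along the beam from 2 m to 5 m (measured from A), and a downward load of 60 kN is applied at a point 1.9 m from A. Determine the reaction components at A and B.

Resultant of the distributed load: 27.17 × 3 = 81.51 kN at 3.5 m from A.
Taking moments about A: B_y·7.1 − (27.17·3)·3.5 − 60·1.9 = 0 → B_y = 399.285/7.1 = 56.2373 ≈ 56.24 kN.
ΣF_y = 0: A_y + 56.2373 − 27.17·3 − 60 = 0 → A_y = 85.27 kN.
ΣF_x = 0: no horizontal applied forces, so A_x = 0.

A_x = 0, A_y = 85.27 kN, B_y = 56.24 kN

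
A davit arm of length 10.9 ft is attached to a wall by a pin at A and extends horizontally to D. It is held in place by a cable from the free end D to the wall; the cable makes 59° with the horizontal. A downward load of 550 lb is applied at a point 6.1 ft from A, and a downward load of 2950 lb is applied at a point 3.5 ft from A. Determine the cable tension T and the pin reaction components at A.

T = 1464 lb, A_x = 754.1 lb, A_y = 2245 lb

ΣM about A: T·sin59°·10.9 − 550·6.1 − 2950·3.5 = 0 → T = 13680/(10.9·0.857167) = 1464.18 ≈ 1464 lb.
ΣF_x = 0: A_x − T·cos59° = 0 → A_x = 1464.18 × 0.515038 = 754.1 lb.
ΣF_y = 0: A_y + T·sin59° − 550 − 2950 = 0 → A_y = 3500 − 1464.18 × 0.857167 = 2245 lb.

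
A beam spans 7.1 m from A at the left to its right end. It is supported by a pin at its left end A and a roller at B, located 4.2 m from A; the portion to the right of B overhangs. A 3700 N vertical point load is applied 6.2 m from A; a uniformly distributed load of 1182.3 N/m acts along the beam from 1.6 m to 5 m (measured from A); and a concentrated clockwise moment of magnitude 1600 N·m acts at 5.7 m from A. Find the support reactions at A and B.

Resultant of the distributed load: 1182.3 × 3.4 = 4019.82 N at 3.3 m from A.
Taking moments about A: B_y·4.2 − 3700·6.2 − (1182.3·3.4)·3.3 − 1600 = 0 → B_y = 37805.406/4.2 = 9001.29 ≈ 9001 N.
ΣF_y = 0: A_y + 9001.29 − 3700 − 1182.3·3.4 = 0 → A_y = -1281 N.
ΣF_x = 0: no horizontal applied forces, so A_x = 0.

A_x = 0, A_y = -1281 N, B_y = 9001 N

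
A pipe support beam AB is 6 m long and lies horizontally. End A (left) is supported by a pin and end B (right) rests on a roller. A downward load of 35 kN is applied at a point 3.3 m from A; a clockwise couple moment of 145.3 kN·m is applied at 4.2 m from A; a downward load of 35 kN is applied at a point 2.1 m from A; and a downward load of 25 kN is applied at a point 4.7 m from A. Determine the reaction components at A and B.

ΣM about A: B_y·6 − 35·3.3 − 145.3 − 35·2.1 − 25·4.7 = 0 → B_y = 451.8/6 = 75.30 kN.
ΣF_y = 0: A_y + 75.3 − 35 − 35 − 25 = 0 → A_y = 19.70 kN.
ΣF_x = 0: no horizontal applied forces, so A_x = 0.

A_x = 0, A_y = 19.70 kN, B_y = 75.30 kN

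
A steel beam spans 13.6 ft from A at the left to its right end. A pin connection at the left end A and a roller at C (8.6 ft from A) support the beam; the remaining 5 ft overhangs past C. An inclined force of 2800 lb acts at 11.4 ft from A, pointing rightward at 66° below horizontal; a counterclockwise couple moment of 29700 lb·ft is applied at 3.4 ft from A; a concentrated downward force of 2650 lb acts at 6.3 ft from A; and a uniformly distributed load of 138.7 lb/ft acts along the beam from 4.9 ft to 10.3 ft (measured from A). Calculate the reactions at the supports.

Resultant of the distributed load: 138.7 × 5.4 = 748.98 lb at 7.6 ft from A.
ΣM about A: C_y·8.6 − 2800·sin66°·11.4 + 29700 − 2650·6.3 − (138.7·5.4)·7.6 = 0 → C_y = 21847.6/8.6 = 2540.42 ≈ 2540 lb.
ΣF_y = 0: A_y + 2540.42 − 2800·sin66° − 2650 − 138.7·5.4 = 0 → A_y = 3416 lb.
ΣF_x = 0: A_x + 2800·cos66° = 0 → A_x = -1139 lb.

A_x = -1139 lb, A_y = 3416 lb, C_y = 2540 lb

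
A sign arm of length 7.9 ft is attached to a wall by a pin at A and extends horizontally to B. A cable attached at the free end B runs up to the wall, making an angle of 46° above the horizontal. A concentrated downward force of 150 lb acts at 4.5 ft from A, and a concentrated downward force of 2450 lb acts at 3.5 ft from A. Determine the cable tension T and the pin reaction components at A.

ΣM about A: T·sin46°·7.9 − 150·4.5 − 2450·3.5 = 0 → T = 9250/(7.9·0.71934) = 1627.72 ≈ 1628 lb.
ΣF_x = 0: A_x − T·cos46° = 0 → A_x = 1627.72 × 0.694658 = 1131 lb.
ΣF_y = 0: A_y + T·sin46° − 150 − 2450 = 0 → A_y = 2600 − 1627.72 × 0.71934 = 1429 lb.

T = 1628 lb, A_x = 1131 lb, A_y = 1429 lb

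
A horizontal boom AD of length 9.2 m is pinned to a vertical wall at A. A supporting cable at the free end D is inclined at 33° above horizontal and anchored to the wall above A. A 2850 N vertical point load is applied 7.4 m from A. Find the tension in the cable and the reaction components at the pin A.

T = 4209 N, A_x = 3530 N, A_y = 557.6 N

ΣM about A: T·sin33°·9.2 − 2850·7.4 = 0 → T = 21090/(9.2·0.544639) = 4209.01 ≈ 4209 N.
ΣF_x = 0: A_x − T·cos33° = 0 → A_x = 4209.01 × 0.838671 = 3530 N.
ΣF_y = 0: A_y + T·sin33° − 2850 = 0 → A_y = 2850 − 4209.01 × 0.544639 = 557.6 N.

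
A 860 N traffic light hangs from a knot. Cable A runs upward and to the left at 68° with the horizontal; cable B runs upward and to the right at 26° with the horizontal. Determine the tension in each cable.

ΣF_x = 0: −T_A·cos68° + T_B·cos26° = 0 → T_B = 0.416788·T_A.
ΣF_y = 0: T_A·sin68° + T_B·sin26° = 860.
Substitute: T_A·(0.927184 + 0.416788·0.438371) = 860 → T_A = 774.85 ≈ 774.9 N.
Then T_B = 0.416788 × 774.85 = 322.9 N.

T_A = 774.9 N, T_B = 322.9 N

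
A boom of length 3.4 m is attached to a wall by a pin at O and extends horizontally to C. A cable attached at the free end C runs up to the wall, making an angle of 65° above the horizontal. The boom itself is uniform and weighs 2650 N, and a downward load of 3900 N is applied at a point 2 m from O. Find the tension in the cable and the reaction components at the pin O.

ΣM about O: T·sin65°·3.4 − 2650·1.7 − 3900·2 = 0 → T = 12305/(3.4·0.906308) = 3993.25 ≈ 3993 N.
ΣF_x = 0: O_x − T·cos65° = 0 → O_x = 3993.25 × 0.422618 = 1688 N.
ΣF_y = 0: O_y + T·sin65° − 2650 − 3900 = 0 → O_y = 6550 − 3993.25 × 0.906308 = 2931 N.

T = 3993 N, O_x = 1688 N, O_y = 2931 N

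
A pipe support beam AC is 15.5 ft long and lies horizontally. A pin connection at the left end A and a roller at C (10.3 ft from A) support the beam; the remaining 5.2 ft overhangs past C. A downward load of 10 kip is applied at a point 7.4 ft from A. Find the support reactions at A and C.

Taking moments about A: C_y·10.3 − 10·7.4 = 0 → C_y = 74/10.3 = 7.18447 ≈ 7.184 kip.
ΣF_y = 0: A_y + 7.18447 − 10 = 0 → A_y = 2.816 kip.
ΣF_x = 0: no horizontal applied forces, so A_x = 0.

A_x = 0, A_y = 2.816 kip, C_y = 7.184 kip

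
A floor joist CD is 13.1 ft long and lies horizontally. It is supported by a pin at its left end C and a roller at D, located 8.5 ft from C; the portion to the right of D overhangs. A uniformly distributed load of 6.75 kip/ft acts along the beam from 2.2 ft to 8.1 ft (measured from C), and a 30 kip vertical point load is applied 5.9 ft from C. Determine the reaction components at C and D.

Resultant of the distributed load: 6.75 × 5.9 = 39.825 kip at 5.15 ft from C.
Taking moments about C: D_y·8.5 − (6.75·5.9)·5.15 − 30·5.9 = 0 → D_y = 382.09875/8.5 = 44.9528 ≈ 44.95 kip.
ΣF_y = 0: C_y + 44.9528 − 6.75·5.9 − 30 = 0 → C_y = 24.87 kip.
ΣF_x = 0: no horizontal applied forces, so C_x = 0.

C_x = 0, C_y = 24.87 kip, D_y = 44.95 kip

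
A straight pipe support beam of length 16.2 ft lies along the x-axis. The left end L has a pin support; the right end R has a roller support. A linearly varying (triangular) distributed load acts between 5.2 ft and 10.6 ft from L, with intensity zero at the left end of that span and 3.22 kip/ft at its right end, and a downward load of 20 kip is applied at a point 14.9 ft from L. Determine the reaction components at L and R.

Resultant of the triangular load: ½ × 3.22 × 5.4 = 8.694 kip, acting at 8.8 ft from L (one-third of the span from the peak).
Moments about L: R_y·16.2 − (½·3.22·5.4)·8.8 − 20·14.9 = 0 → R_y = 374.5072/16.2 = 23.1177 ≈ 23.12 kip.
ΣF_y = 0: L_y + 23.1177 − ½·3.22·5.4 − 20 = 0 → L_y = 5.576 kip.
ΣF_x = 0: no horizontal applied forces, so L_x = 0.

L_x = 0, L_y = 5.576 kip, R_y = 23.12 kip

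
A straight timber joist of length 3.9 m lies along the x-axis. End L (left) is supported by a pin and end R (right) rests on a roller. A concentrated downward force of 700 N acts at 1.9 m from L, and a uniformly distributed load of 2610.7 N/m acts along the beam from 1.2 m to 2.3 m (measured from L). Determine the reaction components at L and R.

Resultant of the distributed load: 2610.7 × 1.1 = 2871.77 N at 1.75 m from L.
ΣM about L: R_y·3.9 − 700·1.9 − (2610.7·1.1)·1.75 = 0 → R_y = 6355.5975/3.9 = 1629.64 ≈ 1630 N.
ΣF_y = 0: L_y + 1629.64 − 700 − 2610.7·1.1 = 0 → L_y = 1942 N.
ΣF_x = 0: no horizontal applied forces, so L_x = 0.

L_x = 0, L_y = 1942 N, R_y = 1630 N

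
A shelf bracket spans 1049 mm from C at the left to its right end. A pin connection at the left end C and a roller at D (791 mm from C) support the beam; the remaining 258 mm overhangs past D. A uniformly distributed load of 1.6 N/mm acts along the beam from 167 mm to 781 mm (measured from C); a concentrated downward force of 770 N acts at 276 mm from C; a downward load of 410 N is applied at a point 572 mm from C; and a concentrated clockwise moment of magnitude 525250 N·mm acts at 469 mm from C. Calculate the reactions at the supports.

C_x = 0, C_y = 344.5 N, D_y = 1818 N

Resultant of the distributed load: 1.6 × 614 = 982.4 N at 474 mm from C.
Moments about C: D_y·791 − (1.6·614)·474 − 770·276 − 410·572 − 525250 = 0 → D_y = 1437947.6/791 = 1817.89 ≈ 1818 N.
ΣF_y = 0: C_y + 1817.89 − 1.6·614 − 770 − 410 = 0 → C_y = 344.5 N.
ΣF_x = 0: no horizontal applied forces, so C_x = 0.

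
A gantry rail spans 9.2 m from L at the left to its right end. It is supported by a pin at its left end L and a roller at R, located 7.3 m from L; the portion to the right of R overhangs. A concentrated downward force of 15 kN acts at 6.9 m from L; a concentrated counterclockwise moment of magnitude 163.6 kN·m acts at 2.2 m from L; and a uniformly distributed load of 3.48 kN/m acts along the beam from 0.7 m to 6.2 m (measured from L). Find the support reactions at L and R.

L_x = 0, L_y = 33.33 kN, R_y = 0.8127 kN

Resultant of the distributed load: 3.48 × 5.5 = 19.14 kN at 3.45 m from L.
Moments about L: R_y·7.3 − 15·6.9 + 163.6 − (3.48·5.5)·3.45 = 0 → R_y = 5.933/7.3 = 0.81274 ≈ 0.8127 kN.
ΣF_y = 0: L_y + 0.81274 − 15 − 3.48·5.5 = 0 → L_y = 33.33 kN.
ΣF_x = 0: no horizontal applied forces, so L_x = 0.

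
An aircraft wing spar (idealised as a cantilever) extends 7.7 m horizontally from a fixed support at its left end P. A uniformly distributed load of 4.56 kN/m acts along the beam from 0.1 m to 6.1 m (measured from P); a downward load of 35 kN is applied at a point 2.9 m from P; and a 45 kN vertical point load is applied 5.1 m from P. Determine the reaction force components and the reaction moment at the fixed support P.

Resultant of the distributed load: 4.56 × 6 = 27.36 kN at 3.1 m from P.
ΣF_x = 0: P_x = 0.
ΣF_y = 0: P_y − 4.56·6 − 35 − 45 = 0 → P_y = 107.4 kN.
ΣM about P: M_P − (4.56·6)·3.1 − 35·2.9 − 45·5.1 = 0 → M_P = 415.8 kN·m.

P_x = 0, P_y = 107.4 kN, M_P = 415.8 kN·m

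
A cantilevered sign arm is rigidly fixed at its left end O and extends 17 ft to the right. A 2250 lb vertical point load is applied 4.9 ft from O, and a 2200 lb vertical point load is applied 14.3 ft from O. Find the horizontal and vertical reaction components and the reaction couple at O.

ΣF_x = 0: O_x = 0.
ΣF_y = 0: O_y − 2250 − 2200 = 0 → O_y = 4450 lb.
ΣM about O: M_O − 2250·4.9 − 2200·14.3 = 0 → M_O = 42480 lb·ft.

O_x = 0, O_y = 4450 lb, M_O = 42480 lb·ft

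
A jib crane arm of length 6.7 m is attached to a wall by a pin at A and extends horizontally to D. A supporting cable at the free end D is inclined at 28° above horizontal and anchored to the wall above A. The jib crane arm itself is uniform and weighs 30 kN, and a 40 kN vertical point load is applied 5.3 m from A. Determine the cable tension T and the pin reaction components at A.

ΣM about A: T·sin28°·6.7 − 30·3.35 − 40·5.3 = 0 → T = 312.5/(6.7·0.469472) = 99.3495 ≈ 99.35 kN.
ΣF_x = 0: A_x − T·cos28° = 0 → A_x = 99.3495 × 0.882948 = 87.72 kN.
ΣF_y = 0: A_y + T·sin28° − 30 − 40 = 0 → A_y = 70 − 99.3495 × 0.469472 = 23.36 kN.

T = 99.35 kN, A_x = 87.72 kN, A_y = 23.36 kN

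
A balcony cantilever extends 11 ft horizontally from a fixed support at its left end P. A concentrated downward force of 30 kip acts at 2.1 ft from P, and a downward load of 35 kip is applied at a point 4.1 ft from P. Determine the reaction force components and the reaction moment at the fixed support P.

P_x = 0, P_y = 65.00 kip, M_P = 206.5 kip·ft

ΣF_x = 0: P_x = 0.
ΣF_y = 0: P_y − 30 − 35 = 0 → P_y = 65.00 kip.
ΣM about P: M_P − 30·2.1 − 35·4.1 = 0 → M_P = 206.5 kip·ft.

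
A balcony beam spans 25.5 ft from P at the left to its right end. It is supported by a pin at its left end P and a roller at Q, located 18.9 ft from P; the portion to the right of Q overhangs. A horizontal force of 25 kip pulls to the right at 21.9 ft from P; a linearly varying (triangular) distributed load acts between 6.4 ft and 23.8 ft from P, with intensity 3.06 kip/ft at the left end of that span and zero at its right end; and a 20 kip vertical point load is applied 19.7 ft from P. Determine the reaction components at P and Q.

P_x = -25.00 kip, P_y = 8.591 kip, Q_y = 38.03 kip

Resultant of the triangular load: ½ × 3.06 × 17.4 = 26.622 kip, acting at 12.2 ft from P (one-third of the span from the peak).
Moments about P: Q_y·18.9 − (½·3.06·17.4)·12.2 − 20·19.7 = 0 → Q_y = 718.7884/18.9 = 38.0311 ≈ 38.03 kip.
ΣF_y = 0: P_y + 38.0311 − ½·3.06·17.4 − 20 = 0 → P_y = 8.591 kip.
ΣF_x = 0: P_x + 25 = 0 → P_x = -25.00 kip.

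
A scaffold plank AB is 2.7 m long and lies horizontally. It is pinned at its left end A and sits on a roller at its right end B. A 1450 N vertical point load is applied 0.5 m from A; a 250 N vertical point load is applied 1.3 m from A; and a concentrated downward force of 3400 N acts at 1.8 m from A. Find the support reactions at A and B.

A_x = 0, A_y = 2444 N, B_y = 2656 N

Moments about A: B_y·2.7 − 1450·0.5 − 250·1.3 − 3400·1.8 = 0 → B_y = 7170/2.7 = 2655.56 ≈ 2656 N.
ΣF_y = 0: A_y + 2655.56 − 1450 − 250 − 3400 = 0 → A_y = 2444 N.
ΣF_x = 0: no horizontal applied forces, so A_x = 0.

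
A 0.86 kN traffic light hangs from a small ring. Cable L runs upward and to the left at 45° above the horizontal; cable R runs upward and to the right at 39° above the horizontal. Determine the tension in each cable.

T_L = 0.6720 kN, T_R = 0.6115 kN

ΣF_x = 0: −T_L·cos45° + T_R·cos39° = 0 → T_R = 0.909876·T_L.
ΣF_y = 0: T_L·sin45° + T_R·sin39° = 0.86.
Substitute: T_L·(0.707107 + 0.909876·0.62932) = 0.86 → T_L = 0.672027 ≈ 0.6720 kN.
Then T_R = 0.909876 × 0.672027 = 0.6115 kN.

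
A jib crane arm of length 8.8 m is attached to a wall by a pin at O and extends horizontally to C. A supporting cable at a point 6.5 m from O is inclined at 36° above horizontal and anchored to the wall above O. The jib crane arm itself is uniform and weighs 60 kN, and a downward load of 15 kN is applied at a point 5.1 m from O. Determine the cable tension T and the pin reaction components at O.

T = 89.12 kN, O_x = 72.10 kN, O_y = 22.62 kN

ΣM about O: T·sin36°·6.5 − 60·4.4 − 15·5.1 = 0 → T = 340.5/(6.5·0.587785) = 89.1221 ≈ 89.12 kN.
ΣF_x = 0: O_x − T·cos36° = 0 → O_x = 89.1221 × 0.809017 = 72.10 kN.
ΣF_y = 0: O_y + T·sin36° − 60 − 15 = 0 → O_y = 75 − 89.1221 × 0.587785 = 22.62 kN.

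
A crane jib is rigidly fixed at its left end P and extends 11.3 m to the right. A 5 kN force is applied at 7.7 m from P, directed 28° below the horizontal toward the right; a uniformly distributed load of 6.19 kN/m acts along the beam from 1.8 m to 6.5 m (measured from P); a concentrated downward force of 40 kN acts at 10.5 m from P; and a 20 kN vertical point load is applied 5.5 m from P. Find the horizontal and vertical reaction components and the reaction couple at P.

Resultant of the distributed load: 6.19 × 4.7 = 29.093 kN at 4.15 m from P.
ΣF_x = 0: P_x + 5·cos28° = 0 → P_x = -4.415 kN.
ΣF_y = 0: P_y − 5·sin28° − 6.19·4.7 − 40 − 20 = 0 → P_y = 91.44 kN.
ΣM about P: M_P − 5·sin28°·7.7 − (6.19·4.7)·4.15 − 40·10.5 − 20·5.5 = 0 → M_P = 668.8 kN·m.

P_x = -4.415 kN, P_y = 91.44 kN, M_P = 668.8 kN·m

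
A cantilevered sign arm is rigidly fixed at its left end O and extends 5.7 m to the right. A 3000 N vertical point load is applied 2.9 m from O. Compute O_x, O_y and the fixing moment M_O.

O_x = 0, O_y = 3000 N, M_O = 8700 N·m

ΣF_x = 0: O_x = 0.
ΣF_y = 0: O_y − 3000 = 0 → O_y = 3000 N.
ΣM about O: M_O − 3000·2.9 = 0 → M_O = 8700 N·m.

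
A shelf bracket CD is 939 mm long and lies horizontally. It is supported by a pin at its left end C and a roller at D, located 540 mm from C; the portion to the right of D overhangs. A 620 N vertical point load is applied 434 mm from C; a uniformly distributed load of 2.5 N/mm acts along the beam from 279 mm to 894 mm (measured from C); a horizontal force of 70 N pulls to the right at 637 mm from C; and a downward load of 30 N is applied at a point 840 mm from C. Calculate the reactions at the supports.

Resultant of the distributed load: 2.5 × 615 = 1537.5 N at 586.5 mm from C.
Taking moments about C: D_y·540 − 620·434 − (2.5·615)·586.5 − 30·840 = 0 → D_y = 1196023.75/540 = 2214.86 ≈ 2215 N.
ΣF_y = 0: C_y + 2214.86 − 620 − 2.5·615 − 30 = 0 → C_y = -27.36 N.
ΣF_x = 0: C_x + 70 = 0 → C_x = -70.00 N.

C_x = -70.00 N, C_y = -27.36 N, D_y = 2215 N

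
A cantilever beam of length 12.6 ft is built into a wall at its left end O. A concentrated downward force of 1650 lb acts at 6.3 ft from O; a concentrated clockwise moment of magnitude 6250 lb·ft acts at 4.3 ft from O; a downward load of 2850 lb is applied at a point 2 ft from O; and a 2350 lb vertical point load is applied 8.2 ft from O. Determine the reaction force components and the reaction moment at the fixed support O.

ΣF_x = 0: O_x = 0.
ΣF_y = 0: O_y − 1650 − 2850 − 2350 = 0 → O_y = 6850 lb.
ΣM about O: M_O − 1650·6.3 − 6250 − 2850·2 − 2350·8.2 = 0 → M_O = 41620 lb·ft.

O_x = 0, O_y = 6850 lb, M_O = 41620 lb·ft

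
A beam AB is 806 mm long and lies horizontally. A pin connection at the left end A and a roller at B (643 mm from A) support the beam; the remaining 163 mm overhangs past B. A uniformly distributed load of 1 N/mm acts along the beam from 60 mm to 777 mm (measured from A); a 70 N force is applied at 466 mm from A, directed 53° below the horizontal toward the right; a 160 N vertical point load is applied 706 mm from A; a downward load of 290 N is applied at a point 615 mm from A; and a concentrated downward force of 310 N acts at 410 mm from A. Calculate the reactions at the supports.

Resultant of the distributed load: 1 × 717 = 717 N at 418.5 mm from A.
ΣM about A: B_y·643 − (1·717)·418.5 − 70·sin53°·466 − 160·706 − 290·615 − 310·410 = 0 → B_y = 744526/643 = 1157.89 ≈ 1158 N.
ΣF_y = 0: A_y + 1157.89 − 1·717 − 70·sin53° − 160 − 290 − 310 = 0 → A_y = 375.0 N.
ΣF_x = 0: A_x + 70·cos53° = 0 → A_x = -42.13 N.

A_x = -42.13 N, A_y = 375.0 N, B_y = 1158 N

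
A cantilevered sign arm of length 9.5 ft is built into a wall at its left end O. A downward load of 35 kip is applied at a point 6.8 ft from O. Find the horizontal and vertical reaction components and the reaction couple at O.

ΣF_x = 0: O_x = 0.
ΣF_y = 0: O_y − 35 = 0 → O_y = 35.00 kip.
ΣM about O: M_O − 35·6.8 = 0 → M_O = 238.0 kip·ft.

O_x = 0, O_y = 35.00 kip, M_O = 238.0 kip·ft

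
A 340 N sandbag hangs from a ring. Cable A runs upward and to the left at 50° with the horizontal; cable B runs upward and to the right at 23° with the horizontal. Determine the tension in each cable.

ΣF_x = 0: −T_A·cos50° + T_B·cos23° = 0 → T_B = 0.698299·T_A.
ΣF_y = 0: T_A·sin50° + T_B·sin23° = 340.
Substitute: T_A·(0.766044 + 0.698299·0.390731) = 340 → T_A = 327.272 ≈ 327.3 N.
Then T_B = 0.698299 × 327.272 = 228.5 N.

T_A = 327.3 N, T_B = 228.5 N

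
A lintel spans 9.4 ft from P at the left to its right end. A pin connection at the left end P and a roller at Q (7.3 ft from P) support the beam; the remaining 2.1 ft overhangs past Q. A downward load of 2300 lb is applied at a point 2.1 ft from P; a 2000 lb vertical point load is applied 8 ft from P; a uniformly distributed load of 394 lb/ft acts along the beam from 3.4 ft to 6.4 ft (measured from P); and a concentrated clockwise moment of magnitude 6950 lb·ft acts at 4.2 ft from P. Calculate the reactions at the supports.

Resultant of the distributed load: 394 × 3 = 1182 lb at 4.9 ft from P.
Taking moments about P: Q_y·7.3 − 2300·2.1 − 2000·8 − (394·3)·4.9 − 6950 = 0 → Q_y = 33571.8/7.3 = 4598.88 ≈ 4599 lb.
ΣF_y = 0: P_y + 4598.88 − 2300 − 2000 − 394·3 = 0 → P_y = 883.1 lb.
ΣF_x = 0: no horizontal applied forces, so P_x = 0.

P_x = 0, P_y = 883.1 lb, Q_y = 4599 lb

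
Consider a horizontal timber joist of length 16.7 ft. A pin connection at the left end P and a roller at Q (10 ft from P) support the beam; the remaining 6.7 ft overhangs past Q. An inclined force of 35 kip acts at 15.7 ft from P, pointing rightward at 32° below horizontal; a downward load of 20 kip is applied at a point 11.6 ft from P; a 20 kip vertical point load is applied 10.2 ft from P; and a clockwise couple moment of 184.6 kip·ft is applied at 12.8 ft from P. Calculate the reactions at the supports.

P_x = -29.68 kip, P_y = -32.63 kip, Q_y = 91.18 kip

Moments about P: Q_y·10 − 35·sin32°·15.7 − 20·11.6 − 20·10.2 − 184.6 = 0 → Q_y = 911.791/10 = 91.1791 ≈ 91.18 kip.
ΣF_y = 0: P_y + 91.1791 − 35·sin32° − 20 − 20 = 0 → P_y = -32.63 kip.
ΣF_x = 0: P_x + 35·cos32° = 0 → P_x = -29.68 kip.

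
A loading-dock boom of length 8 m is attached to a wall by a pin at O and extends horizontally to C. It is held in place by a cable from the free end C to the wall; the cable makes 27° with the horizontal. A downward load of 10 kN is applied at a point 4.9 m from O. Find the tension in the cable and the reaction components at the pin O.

T = 13.49 kN, O_x = 12.02 kN, O_y = 3.875 kN

ΣM about O: T·sin27°·8 − 10·4.9 = 0 → T = 49/(8·0.45399) = 13.4915 ≈ 13.49 kN.
ΣF_x = 0: O_x − T·cos27° = 0 → O_x = 13.4915 × 0.891007 = 12.02 kN.
ΣF_y = 0: O_y + T·sin27° − 10 = 0 → O_y = 10 − 13.4915 × 0.45399 = 3.875 kN.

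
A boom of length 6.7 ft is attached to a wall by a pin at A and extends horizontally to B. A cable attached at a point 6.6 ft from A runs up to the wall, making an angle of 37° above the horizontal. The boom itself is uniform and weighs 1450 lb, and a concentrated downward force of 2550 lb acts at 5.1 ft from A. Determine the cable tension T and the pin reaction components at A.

T = 4497 lb, A_x = 3592 lb, A_y = 1294 lb

ΣM about A: T·sin37°·6.6 − 1450·3.35 − 2550·5.1 = 0 → T = 17862.5/(6.6·0.601815) = 4497.13 ≈ 4497 lb.
ΣF_x = 0: A_x − T·cos37° = 0 → A_x = 4497.13 × 0.798636 = 3592 lb.
ΣF_y = 0: A_y + T·sin37° − 1450 − 2550 = 0 → A_y = 4000 − 4497.13 × 0.601815 = 1294 lb.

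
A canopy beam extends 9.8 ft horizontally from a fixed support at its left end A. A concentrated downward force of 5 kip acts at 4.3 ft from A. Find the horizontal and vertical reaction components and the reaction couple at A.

ΣF_x = 0: A_x = 0.
ΣF_y = 0: A_y − 5 = 0 → A_y = 5.000 kip.
ΣM about A: M_A − 5·4.3 = 0 → M_A = 21.50 kip·ft.

A_x = 0, A_y = 5.000 kip, M_A = 21.50 kip·ft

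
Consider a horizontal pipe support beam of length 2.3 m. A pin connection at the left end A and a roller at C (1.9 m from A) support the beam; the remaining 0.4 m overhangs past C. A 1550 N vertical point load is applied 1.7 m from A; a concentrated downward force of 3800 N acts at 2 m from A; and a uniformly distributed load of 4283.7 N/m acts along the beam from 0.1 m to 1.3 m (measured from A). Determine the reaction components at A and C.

A_x = 0, A_y = 3210 N, C_y = 7281 N

Resultant of the distributed load: 4283.7 × 1.2 = 5140.44 N at 0.7 m from A.
ΣM about A: C_y·1.9 − 1550·1.7 − 3800·2 − (4283.7·1.2)·0.7 = 0 → C_y = 13833.308/1.9 = 7280.69 ≈ 7281 N.
ΣF_y = 0: A_y + 7280.69 − 1550 − 3800 − 4283.7·1.2 = 0 → A_y = 3210 N.
ΣF_x = 0: no horizontal applied forces, so A_x = 0.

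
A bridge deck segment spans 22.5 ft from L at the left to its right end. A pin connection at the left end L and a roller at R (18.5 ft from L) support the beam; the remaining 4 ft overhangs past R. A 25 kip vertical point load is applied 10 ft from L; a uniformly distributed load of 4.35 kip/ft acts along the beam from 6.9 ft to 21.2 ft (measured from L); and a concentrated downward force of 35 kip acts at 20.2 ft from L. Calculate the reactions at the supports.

Resultant of the distributed load: 4.35 × 14.3 = 62.205 kip at 14.05 ft from L.
Moments about L: R_y·18.5 − 25·10 − (4.35·14.3)·14.05 − 35·20.2 = 0 → R_y = 1830.98025/18.5 = 98.9719 ≈ 98.97 kip.
ΣF_y = 0: L_y + 98.9719 − 25 − 4.35·14.3 − 35 = 0 → L_y = 23.23 kip.
ΣF_x = 0: no horizontal applied forces, so L_x = 0.

L_x = 0, L_y = 23.23 kip, R_y = 98.97 kip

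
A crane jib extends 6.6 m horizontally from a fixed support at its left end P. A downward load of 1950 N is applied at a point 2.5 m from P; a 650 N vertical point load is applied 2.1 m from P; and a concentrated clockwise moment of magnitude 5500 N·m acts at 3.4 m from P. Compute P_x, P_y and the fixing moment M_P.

ΣF_x = 0: P_x = 0.
ΣF_y = 0: P_y − 1950 − 650 = 0 → P_y = 2600 N.
ΣM about P: M_P − 1950·2.5 − 650·2.1 − 5500 = 0 → M_P = 11740 N·m.

P_x = 0, P_y = 2600 N, M_P = 11740 N·m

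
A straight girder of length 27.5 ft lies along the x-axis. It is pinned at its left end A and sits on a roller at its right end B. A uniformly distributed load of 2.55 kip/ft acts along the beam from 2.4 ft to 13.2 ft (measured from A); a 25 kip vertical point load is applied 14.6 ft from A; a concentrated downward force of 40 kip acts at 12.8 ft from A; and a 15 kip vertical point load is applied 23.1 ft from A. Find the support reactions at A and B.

A_x = 0, A_y = 55.24 kip, B_y = 52.30 kip

Resultant of the distributed load: 2.55 × 10.8 = 27.54 kip at 7.8 ft from A.
Taking moments about A: B_y·27.5 − (2.55·10.8)·7.8 − 25·14.6 − 40·12.8 − 15·23.1 = 0 → B_y = 1438.312/27.5 = 52.3023 ≈ 52.30 kip.
ΣF_y = 0: A_y + 52.3023 − 2.55·10.8 − 25 − 40 − 15 = 0 → A_y = 55.24 kip.
ΣF_x = 0: no horizontal applied forces, so A_x = 0.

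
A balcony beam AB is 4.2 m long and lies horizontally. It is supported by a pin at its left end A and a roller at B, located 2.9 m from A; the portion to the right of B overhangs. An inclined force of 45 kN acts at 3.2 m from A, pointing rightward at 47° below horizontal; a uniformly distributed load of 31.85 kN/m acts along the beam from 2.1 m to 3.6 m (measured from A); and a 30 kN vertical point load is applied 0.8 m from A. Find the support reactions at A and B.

Resultant of the distributed load: 31.85 × 1.5 = 47.775 kN at 2.85 m from A.
Moments about A: B_y·2.9 − 45·sin47°·3.2 − (31.85·1.5)·2.85 − 30·0.8 = 0 → B_y = 265.474/2.9 = 91.5428 ≈ 91.54 kN.
ΣF_y = 0: A_y + 91.5428 − 45·sin47° − 31.85·1.5 − 30 = 0 → A_y = 19.14 kN.
ΣF_x = 0: A_x + 45·cos47° = 0 → A_x = -30.69 kN.

A_x = -30.69 kN, A_y = 19.14 kN, B_y = 91.54 kN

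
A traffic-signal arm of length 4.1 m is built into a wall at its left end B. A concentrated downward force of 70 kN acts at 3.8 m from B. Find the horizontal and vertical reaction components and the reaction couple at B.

B_x = 0, B_y = 70.00 kN, M_B = 266.0 kN·m

ΣF_x = 0: B_x = 0.
ΣF_y = 0: B_y − 70 = 0 → B_y = 70.00 kN.
ΣM about B: M_B − 70·3.8 = 0 → M_B = 266.0 kN·m.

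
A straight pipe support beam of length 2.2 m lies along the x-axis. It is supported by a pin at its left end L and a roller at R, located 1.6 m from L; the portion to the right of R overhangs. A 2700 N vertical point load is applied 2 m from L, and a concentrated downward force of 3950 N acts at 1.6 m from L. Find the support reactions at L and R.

Moments about L: R_y·1.6 − 2700·2 − 3950·1.6 = 0 → R_y = 11720/1.6 = 7325 N.
ΣF_y = 0: L_y + 7325 − 2700 − 3950 = 0 → L_y = -675.0 N.
ΣF_x = 0: no horizontal applied forces, so L_x = 0.

L_x = 0, L_y = -675.0 N, R_y = 7325 N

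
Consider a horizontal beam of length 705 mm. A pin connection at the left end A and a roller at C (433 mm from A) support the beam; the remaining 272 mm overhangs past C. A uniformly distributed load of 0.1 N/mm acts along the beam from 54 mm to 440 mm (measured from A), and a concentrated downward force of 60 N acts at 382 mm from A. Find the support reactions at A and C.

Resultant of the distributed load: 0.1 × 386 = 38.6 N at 247 mm from A.
Moments about A: C_y·433 − (0.1·386)·247 − 60·382 = 0 → C_y = 32454.2/433 = 74.952 ≈ 74.95 N.
ΣF_y = 0: A_y + 74.952 − 0.1·386 − 60 = 0 → A_y = 23.65 N.
ΣF_x = 0: no horizontal applied forces, so A_x = 0.

A_x = 0, A_y = 23.65 N, C_y = 74.95 N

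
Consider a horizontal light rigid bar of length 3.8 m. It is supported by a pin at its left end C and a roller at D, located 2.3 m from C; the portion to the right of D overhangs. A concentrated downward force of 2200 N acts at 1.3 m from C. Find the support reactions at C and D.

C_x = 0, C_y = 956.5 N, D_y = 1243 N

Moments about C: D_y·2.3 − 2200·1.3 = 0 → D_y = 2860/2.3 = 1243.48 ≈ 1243 N.
ΣF_y = 0: C_y + 1243.48 − 2200 = 0 → C_y = 956.5 N.
ΣF_x = 0: no horizontal applied forces, so C_x = 0.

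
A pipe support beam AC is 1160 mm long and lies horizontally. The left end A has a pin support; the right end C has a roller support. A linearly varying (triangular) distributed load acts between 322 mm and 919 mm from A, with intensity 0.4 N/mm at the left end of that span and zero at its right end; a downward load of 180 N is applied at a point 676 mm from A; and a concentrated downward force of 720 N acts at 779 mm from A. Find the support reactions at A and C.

A_x = 0, A_y = 377.4 N, C_y = 642.0 N

Resultant of the triangular load: ½ × 0.4 × 597 = 119.4 N, acting at 521 mm from A (one-third of the span from the peak).
ΣM about A: C_y·1160 − (½·0.4·597)·521 − 180·676 − 720·779 = 0 → C_y = 744767.4/1160 = 642.041 ≈ 642.0 N.
ΣF_y = 0: A_y + 642.041 − ½·0.4·597 − 180 − 720 = 0 → A_y = 377.4 N.
ΣF_x = 0: no horizontal applied forces, so A_x = 0.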